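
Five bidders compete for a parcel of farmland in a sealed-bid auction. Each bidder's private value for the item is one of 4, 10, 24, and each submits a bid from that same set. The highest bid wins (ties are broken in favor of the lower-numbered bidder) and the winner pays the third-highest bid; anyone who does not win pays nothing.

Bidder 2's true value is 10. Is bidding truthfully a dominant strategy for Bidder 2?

Consider the case where Bidder 1 bids 4, Bidder 3 bids 4, Bidder 4 bids 4 and Bidder 5 bids 24.
Truthful bid 10: loses, pays 0, utility 0.
Bid 24 instead: wins, pays 4, utility 10 - 4 = 6.
Since 6 > 0, bidding 24 is strictly better here, so truthful bidding is not dominant.

No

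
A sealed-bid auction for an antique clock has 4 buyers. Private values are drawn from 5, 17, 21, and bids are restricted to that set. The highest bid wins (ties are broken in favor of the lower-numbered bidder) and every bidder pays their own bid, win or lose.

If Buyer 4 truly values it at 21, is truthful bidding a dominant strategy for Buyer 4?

Consider the case where Buyer 1 bids 5, Buyer 2 bids 5 and Buyer 3 bids 5.
Truthful bid 21: wins, pays 21, utility 21 - 21 = 0.
Bid 17 instead: wins, pays 17, utility 21 - 17 = 4.
Since 4 > 0, bidding 17 is strictly better here, so truthful bidding is not dominant.

No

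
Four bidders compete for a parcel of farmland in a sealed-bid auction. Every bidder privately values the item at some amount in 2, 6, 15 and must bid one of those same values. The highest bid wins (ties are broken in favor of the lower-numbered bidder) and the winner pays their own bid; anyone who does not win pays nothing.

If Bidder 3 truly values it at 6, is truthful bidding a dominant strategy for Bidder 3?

Check each profile of the others' bids and compare truth against every alternative bid.
Others bid (2, 2, 2): truth gives 0, best alternative gives 0.
Others bid (2, 2, 6): truth gives 0, best alternative gives 0.
Others bid (2, 2, 15): truth gives 0, best alternative gives 0.
Others bid (2, 6, 2): truth gives 0, best alternative gives 0.
Others bid (2, 6, 6): truth gives 0, best alternative gives 0.
Others bid (2, 6, 15): truth gives 0, best alternative gives 0.
(Remaining 21 profiles checked similarly; truth is weakly best in each.)
In every case the truthful bid is at least as good as any alternative, so it is a dominant strategy.

Yes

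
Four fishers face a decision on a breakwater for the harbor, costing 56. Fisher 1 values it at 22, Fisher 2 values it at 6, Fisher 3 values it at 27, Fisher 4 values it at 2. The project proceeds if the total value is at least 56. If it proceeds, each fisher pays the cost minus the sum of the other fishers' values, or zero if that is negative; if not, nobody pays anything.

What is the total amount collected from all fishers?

Total value 57 ≥ cost 56, so it is built.
Fisher 1: others sum to 35; max(0, 56 - 35) = 21.
Fisher 2: others sum to 51; max(0, 56 - 51) = 5.
Fisher 3: others sum to 30; max(0, 56 - 30) = 26.
Fisher 4: others sum to 55; max(0, 56 - 55) = 1.
Total collected = 21 + 5 + 26 + 1 = 53.

53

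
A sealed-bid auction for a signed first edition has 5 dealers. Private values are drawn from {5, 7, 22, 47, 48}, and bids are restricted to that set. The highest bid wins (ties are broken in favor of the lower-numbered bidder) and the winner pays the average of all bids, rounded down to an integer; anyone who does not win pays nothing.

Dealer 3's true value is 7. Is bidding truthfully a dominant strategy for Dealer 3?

Check each profile of the others' bids and compare truth against every alternative bid.
Others bid (5, 5, 5, 5): truth gives 2, best alternative gives 0.
Others bid (5, 5, 5, 7): truth gives 2, best alternative gives 0.
Others bid (5, 5, 7, 5): truth gives 2, best alternative gives 0.
Others bid (5, 5, 7, 7): truth gives 1, best alternative gives 0.
Others bid (5, 5, 5, 22): truth gives 0, best alternative gives 0.
Others bid (5, 5, 5, 47): truth gives 0, best alternative gives 0.
(Remaining 619 profiles checked similarly; truth is weakly best in each.)
In every case the truthful bid is at least as good as any alternative, so it is a dominant strategy.

Yes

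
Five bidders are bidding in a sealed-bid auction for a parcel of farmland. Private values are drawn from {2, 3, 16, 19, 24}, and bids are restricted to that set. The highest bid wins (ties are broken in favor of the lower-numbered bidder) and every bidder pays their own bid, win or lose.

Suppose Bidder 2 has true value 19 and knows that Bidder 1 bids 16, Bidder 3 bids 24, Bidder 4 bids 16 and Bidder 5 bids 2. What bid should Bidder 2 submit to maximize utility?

Bid 2: loses but pays 2, utility -2.
Bid 3: loses but pays 3, utility -3.
Bid 16: loses but pays 16, utility -16.
Bid 19: loses but pays 19, utility -19.
Bid 24: wins, pays 24, utility 19 - 24 = -5.
The best choice is 2 with utility -2.

2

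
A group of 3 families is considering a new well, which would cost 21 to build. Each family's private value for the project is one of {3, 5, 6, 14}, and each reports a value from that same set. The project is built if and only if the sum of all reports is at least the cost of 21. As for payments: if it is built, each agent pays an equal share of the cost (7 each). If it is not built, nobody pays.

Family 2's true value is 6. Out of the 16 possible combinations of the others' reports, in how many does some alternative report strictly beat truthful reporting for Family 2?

2

Others report (3, 14): truth gives -1; report 3 gives 0 > -1. Violating.
Others report (14, 3): truth gives -1; report 3 gives 0 > -1. Violating.
Others report (3, 3): truth gives 0; no alternative beats it.
Others report (3, 5): truth gives 0; no alternative beats it.
(Checking all 16 profiles: 2 have a profitable deviation, 14 do not.)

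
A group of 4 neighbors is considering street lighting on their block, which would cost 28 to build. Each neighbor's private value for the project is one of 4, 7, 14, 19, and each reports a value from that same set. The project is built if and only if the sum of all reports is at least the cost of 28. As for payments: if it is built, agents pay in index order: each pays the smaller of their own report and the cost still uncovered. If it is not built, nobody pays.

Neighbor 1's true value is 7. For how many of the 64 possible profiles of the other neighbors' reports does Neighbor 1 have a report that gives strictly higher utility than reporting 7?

Others report (4, 4, 19): truth gives 0; report 4 gives 3 > 0. Violating.
Others report (4, 7, 14): truth gives 0; report 4 gives 3 > 0. Violating.
Others report (4, 7, 19): truth gives 0; report 4 gives 3 > 0. Violating.
Others report (4, 14, 7): truth gives 0; report 4 gives 3 > 0. Violating.
Others report (4, 4, 4): truth gives 0; no alternative beats it.
Others report (4, 4, 7): truth gives 0; no alternative beats it.
(Checking all 64 profiles: 53 have a profitable deviation, 11 do not.)

53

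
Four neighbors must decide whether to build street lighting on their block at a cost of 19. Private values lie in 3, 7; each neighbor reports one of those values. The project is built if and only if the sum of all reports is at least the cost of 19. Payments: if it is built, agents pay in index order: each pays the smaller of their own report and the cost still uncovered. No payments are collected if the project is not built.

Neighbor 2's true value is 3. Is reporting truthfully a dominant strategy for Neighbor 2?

Yes

Check each profile of the others' reports and compare truth against every alternative report.
Others report (3, 3, 7): truth gives 0, best alternative gives -4.
Others report (3, 7, 3): truth gives 0, best alternative gives -4.
Others report (3, 7, 7): truth gives 0, best alternative gives -4.
Others report (7, 3, 3): truth gives 0, best alternative gives -4.
Others report (7, 3, 7): truth gives 0, best alternative gives -4.
Others report (7, 7, 3): truth gives 0, best alternative gives -4.
(Remaining 2 profiles checked similarly; truth is weakly best in each.)
In every case the truthful report is at least as good as any alternative, so it is a dominant strategy.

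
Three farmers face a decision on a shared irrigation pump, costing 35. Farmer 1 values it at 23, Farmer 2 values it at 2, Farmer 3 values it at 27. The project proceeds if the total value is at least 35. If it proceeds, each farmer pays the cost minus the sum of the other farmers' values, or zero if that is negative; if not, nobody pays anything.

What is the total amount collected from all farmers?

16

Total value 52 ≥ cost 35, so it is built.
Farmer 1: others sum to 29; max(0, 35 - 29) = 6.
Farmer 2: others sum to 50; max(0, 35 - 50) = 0.
Farmer 3: others sum to 25; max(0, 35 - 25) = 10.
Total collected = 6 + 0 + 10 = 16.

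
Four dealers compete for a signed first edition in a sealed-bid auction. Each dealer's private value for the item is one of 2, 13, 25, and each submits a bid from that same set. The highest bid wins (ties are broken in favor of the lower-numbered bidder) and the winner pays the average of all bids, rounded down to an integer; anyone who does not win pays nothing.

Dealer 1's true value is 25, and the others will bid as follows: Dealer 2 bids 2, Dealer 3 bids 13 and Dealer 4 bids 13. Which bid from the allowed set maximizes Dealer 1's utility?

Bid 2: loses, pays 0, utility 0.
Bid 13: wins, pays 10, utility 25 - 10 = 15.
Bid 25: wins, pays 13, utility 25 - 13 = 12.
The best choice is 13 with utility 15.

13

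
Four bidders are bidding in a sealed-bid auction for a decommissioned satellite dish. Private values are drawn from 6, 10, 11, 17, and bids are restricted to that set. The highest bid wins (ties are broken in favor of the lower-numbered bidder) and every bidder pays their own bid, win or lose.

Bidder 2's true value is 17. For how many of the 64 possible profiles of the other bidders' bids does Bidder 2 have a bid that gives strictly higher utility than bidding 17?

Others bid (6, 6, 6): truth gives 0; bid 10 gives 7 > 0. Violating.
Others bid (6, 6, 10): truth gives 0; bid 10 gives 7 > 0. Violating.
Others bid (6, 6, 11): truth gives 0; bid 11 gives 6 > 0. Violating.
Others bid (6, 10, 6): truth gives 0; bid 10 gives 7 > 0. Violating.
Others bid (6, 6, 17): truth gives 0; no alternative beats it.
Others bid (6, 10, 17): truth gives 0; no alternative beats it.
(Checking all 64 profiles: 34 have a profitable deviation, 30 do not.)

34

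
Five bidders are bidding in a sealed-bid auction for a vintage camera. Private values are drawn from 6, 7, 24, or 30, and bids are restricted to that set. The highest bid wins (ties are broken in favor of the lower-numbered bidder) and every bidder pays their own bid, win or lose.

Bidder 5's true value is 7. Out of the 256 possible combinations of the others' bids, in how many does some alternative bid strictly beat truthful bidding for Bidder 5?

Others bid (6, 6, 6, 7): truth gives -7; bid 6 gives -6 > -7. Violating.
Others bid (6, 6, 6, 24): truth gives -7; bid 6 gives -6 > -7. Violating.
Others bid (6, 6, 6, 30): truth gives -7; bid 6 gives -6 > -7. Violating.
Others bid (6, 6, 7, 6): truth gives -7; bid 6 gives -6 > -7. Violating.
Others bid (6, 6, 6, 6): truth gives 0; no alternative beats it.
(Checking all 256 profiles: 255 have a profitable deviation, 1 does not.)

255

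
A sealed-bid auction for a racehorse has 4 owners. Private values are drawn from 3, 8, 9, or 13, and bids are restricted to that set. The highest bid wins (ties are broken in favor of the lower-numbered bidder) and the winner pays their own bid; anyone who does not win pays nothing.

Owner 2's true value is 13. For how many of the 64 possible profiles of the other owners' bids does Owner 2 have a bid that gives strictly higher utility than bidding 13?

18

Others bid (3, 3, 3): truth gives 0; bid 8 gives 5 > 0. Violating.
Others bid (3, 3, 8): truth gives 0; bid 8 gives 5 > 0. Violating.
Others bid (3, 3, 9): truth gives 0; bid 9 gives 4 > 0. Violating.
Others bid (3, 8, 3): truth gives 0; bid 8 gives 5 > 0. Violating.
Others bid (3, 3, 13): truth gives 0; no alternative beats it.
Others bid (3, 8, 13): truth gives 0; no alternative beats it.
(Checking all 64 profiles: 18 have a profitable deviation, 46 do not.)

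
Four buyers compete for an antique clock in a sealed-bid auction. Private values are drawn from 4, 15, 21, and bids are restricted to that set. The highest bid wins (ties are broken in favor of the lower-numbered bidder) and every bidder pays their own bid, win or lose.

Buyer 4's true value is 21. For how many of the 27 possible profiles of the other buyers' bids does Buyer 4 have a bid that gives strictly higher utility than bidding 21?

Others bid (4, 4, 4): truth gives 0; bid 15 gives 6 > 0. Violating.
Others bid (4, 4, 21): truth gives -21; bid 4 gives -4 > -21. Violating.
Others bid (4, 15, 21): truth gives -21; bid 4 gives -4 > -21. Violating.
Others bid (4, 21, 4): truth gives -21; bid 4 gives -4 > -21. Violating.
Others bid (4, 4, 15): truth gives 0; no alternative beats it.
Others bid (4, 15, 4): truth gives 0; no alternative beats it.
(Checking all 27 profiles: 20 have a profitable deviation, 7 do not.)

20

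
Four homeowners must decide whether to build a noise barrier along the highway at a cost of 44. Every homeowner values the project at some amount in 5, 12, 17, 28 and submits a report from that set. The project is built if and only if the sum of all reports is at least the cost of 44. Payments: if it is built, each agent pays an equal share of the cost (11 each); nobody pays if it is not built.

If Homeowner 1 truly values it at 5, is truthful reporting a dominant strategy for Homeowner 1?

Yes

Check each profile of the others' reports and compare truth against every alternative report.
Others report (5, 5, 28): truth gives 0, best alternative gives -6.
Others report (5, 12, 17): truth gives 0, best alternative gives -6.
Others report (5, 17, 12): truth gives 0, best alternative gives -6.
Others report (5, 28, 5): truth gives 0, best alternative gives -6.
Others report (12, 5, 17): truth gives 0, best alternative gives -6.
Others report (12, 12, 12): truth gives 0, best alternative gives -6.
(Remaining 58 profiles checked similarly; truth is weakly best in each.)
In every case the truthful report is at least as good as any alternative, so it is a dominant strategy.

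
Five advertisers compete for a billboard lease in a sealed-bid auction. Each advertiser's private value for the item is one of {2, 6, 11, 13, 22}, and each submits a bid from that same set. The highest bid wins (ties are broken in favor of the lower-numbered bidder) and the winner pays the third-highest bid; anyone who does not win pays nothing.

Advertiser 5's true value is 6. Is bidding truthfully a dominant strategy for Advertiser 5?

No

Consider the case where Advertiser 1 bids 2, Advertiser 2 bids 2, Advertiser 3 bids 2 and Advertiser 4 bids 6.
Truthful bid 6: loses, pays 0, utility 0.
Bid 11 instead: wins, pays 2, utility 6 - 2 = 4.
Since 4 > 0, bidding 11 is strictly better here, so truthful bidding is not dominant.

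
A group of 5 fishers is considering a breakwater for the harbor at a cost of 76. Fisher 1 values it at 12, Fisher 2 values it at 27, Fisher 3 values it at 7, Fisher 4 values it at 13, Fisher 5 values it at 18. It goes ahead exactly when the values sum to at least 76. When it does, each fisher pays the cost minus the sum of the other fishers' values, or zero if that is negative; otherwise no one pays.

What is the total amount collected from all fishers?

Total value 77 ≥ cost 76, so it is built.
Fisher 1: others sum to 65; max(0, 76 - 65) = 11.
Fisher 2: others sum to 50; max(0, 76 - 50) = 26.
Fisher 3: others sum to 70; max(0, 76 - 70) = 6.
Fisher 4: others sum to 64; max(0, 76 - 64) = 12.
Fisher 5: others sum to 59; max(0, 76 - 59) = 17.
Total collected = 11 + 26 + 6 + 12 + 17 = 72.

72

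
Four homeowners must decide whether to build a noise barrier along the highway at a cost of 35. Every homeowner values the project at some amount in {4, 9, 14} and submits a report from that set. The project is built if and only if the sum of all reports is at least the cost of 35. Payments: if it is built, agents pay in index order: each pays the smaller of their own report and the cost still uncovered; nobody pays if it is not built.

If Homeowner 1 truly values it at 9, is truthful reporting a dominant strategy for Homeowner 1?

Consider the case where Homeowner 2 reports 4, Homeowner 3 reports 14 and Homeowner 4 reports 14.
Truthful report 9: project built, pays 9, utility 9 - 9 = 0.
Report 4 instead: project built, pays 4, utility 9 - 4 = 5.
Since 5 > 0, reporting 4 is strictly better here, so truthful reporting is not dominant.

No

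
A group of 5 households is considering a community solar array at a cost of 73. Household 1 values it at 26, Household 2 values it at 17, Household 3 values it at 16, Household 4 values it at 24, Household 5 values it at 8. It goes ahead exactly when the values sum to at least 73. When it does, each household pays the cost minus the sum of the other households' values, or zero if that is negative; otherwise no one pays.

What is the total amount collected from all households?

Total value 91 ≥ cost 73, so it is built.
Household 1: others sum to 65; max(0, 73 - 65) = 8.
Household 2: others sum to 74; max(0, 73 - 74) = 0.
Household 3: others sum to 75; max(0, 73 - 75) = 0.
Household 4: others sum to 67; max(0, 73 - 67) = 6.
Household 5: others sum to 83; max(0, 73 - 83) = 0.
Total collected = 8 + 0 + 0 + 6 + 0 = 14.

14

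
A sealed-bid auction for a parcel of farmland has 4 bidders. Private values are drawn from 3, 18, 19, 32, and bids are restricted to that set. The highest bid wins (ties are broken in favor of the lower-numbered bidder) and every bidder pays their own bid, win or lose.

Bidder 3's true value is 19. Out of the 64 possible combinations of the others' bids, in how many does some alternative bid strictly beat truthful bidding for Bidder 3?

Others bid (3, 3, 3): truth gives 0; bid 18 gives 1 > 0. Violating.
Others bid (3, 3, 18): truth gives 0; bid 18 gives 1 > 0. Violating.
Others bid (3, 3, 32): truth gives -19; bid 3 gives -3 > -19. Violating.
Others bid (3, 18, 32): truth gives -19; bid 3 gives -3 > -19. Violating.
Others bid (3, 3, 19): truth gives 0; no alternative beats it.
Others bid (3, 18, 3): truth gives 0; no alternative beats it.
(Checking all 64 profiles: 54 have a profitable deviation, 10 do not.)

54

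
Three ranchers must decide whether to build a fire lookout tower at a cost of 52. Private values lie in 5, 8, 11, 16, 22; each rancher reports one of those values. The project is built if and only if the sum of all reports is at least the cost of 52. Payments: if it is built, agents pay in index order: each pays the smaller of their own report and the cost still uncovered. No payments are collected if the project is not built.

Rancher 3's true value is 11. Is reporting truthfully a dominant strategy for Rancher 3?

Yes

Check each profile of the others' reports and compare truth against every alternative report.
Others report (22, 22): truth gives 3, best alternative gives 3.
Others report (5, 5): truth gives 0, best alternative gives 0.
Others report (5, 8): truth gives 0, best alternative gives 0.
Others report (5, 11): truth gives 0, best alternative gives 0.
Others report (5, 16): truth gives 0, best alternative gives 0.
Others report (5, 22): truth gives 0, best alternative gives 0.
(Remaining 19 profiles checked similarly; truth is weakly best in each.)
In every case the truthful report is at least as good as any alternative, so it is a dominant strategy.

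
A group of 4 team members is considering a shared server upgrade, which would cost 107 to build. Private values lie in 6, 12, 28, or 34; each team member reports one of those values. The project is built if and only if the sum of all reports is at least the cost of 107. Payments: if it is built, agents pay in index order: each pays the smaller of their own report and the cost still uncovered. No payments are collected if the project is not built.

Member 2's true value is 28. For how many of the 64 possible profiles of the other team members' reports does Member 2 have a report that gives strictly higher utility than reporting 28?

Others report (28, 34, 34): truth gives 0; report 12 gives 16 > 0. Violating.
Others report (34, 28, 34): truth gives 0; report 12 gives 16 > 0. Violating.
Others report (34, 34, 28): truth gives 0; report 12 gives 16 > 0. Violating.
Others report (34, 34, 34): truth gives 0; report 6 gives 22 > 0. Violating.
Others report (6, 6, 6): truth gives 0; no alternative beats it.
Others report (6, 6, 12): truth gives 0; no alternative beats it.
(Checking all 64 profiles: 4 have a profitable deviation, 60 do not.)

4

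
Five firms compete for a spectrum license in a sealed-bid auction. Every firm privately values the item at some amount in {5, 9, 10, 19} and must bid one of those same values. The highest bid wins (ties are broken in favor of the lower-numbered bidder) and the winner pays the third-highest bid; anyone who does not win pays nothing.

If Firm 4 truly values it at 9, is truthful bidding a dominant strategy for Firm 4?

Consider the case where Firm 1 bids 5, Firm 2 bids 5, Firm 3 bids 5 and Firm 5 bids 10.
Truthful bid 9: loses, pays 0, utility 0.
Bid 10 instead: wins, pays 5, utility 9 - 5 = 4.
Since 4 > 0, bidding 10 is strictly better here, so truthful bidding is not dominant.

No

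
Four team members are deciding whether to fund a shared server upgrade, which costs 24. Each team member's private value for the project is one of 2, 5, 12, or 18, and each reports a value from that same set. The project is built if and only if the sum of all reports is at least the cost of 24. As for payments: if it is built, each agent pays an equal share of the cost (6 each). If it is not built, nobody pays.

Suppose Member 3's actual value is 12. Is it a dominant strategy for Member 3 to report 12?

Consider the case where Member 1 reports 2, Member 2 reports 2 and Member 4 reports 2.
Truthful report 12: project not built, utility 0.
Report 18 instead: project built, pays 6, utility 12 - 6 = 6.
Since 6 > 0, reporting 18 is strictly better here, so truthful reporting is not dominant.

No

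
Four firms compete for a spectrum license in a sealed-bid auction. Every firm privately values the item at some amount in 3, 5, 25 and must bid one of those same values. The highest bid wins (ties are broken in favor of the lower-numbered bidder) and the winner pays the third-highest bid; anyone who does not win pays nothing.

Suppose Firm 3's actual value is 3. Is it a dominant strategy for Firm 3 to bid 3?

Check each profile of the others' bids and compare truth against every alternative bid.
Others bid (3, 3, 3): truth gives 0, best alternative gives 0.
Others bid (3, 3, 5): truth gives 0, best alternative gives 0.
Others bid (3, 3, 25): truth gives 0, best alternative gives 0.
Others bid (3, 5, 3): truth gives 0, best alternative gives 0.
Others bid (3, 5, 5): truth gives 0, best alternative gives 0.
Others bid (3, 5, 25): truth gives 0, best alternative gives 0.
(Remaining 21 profiles checked similarly; truth is weakly best in each.)
In every case the truthful bid is at least as good as any alternative, so it is a dominant strategy.

Yes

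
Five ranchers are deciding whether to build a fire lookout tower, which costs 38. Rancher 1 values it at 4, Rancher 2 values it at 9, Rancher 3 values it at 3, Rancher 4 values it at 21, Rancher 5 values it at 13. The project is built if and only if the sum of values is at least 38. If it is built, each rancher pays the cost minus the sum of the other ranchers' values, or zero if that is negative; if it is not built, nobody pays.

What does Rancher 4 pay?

9

Total value 50 ≥ cost 38, so the project is built.
The other ranchers' values sum to 29.
Cost minus that sum is 38 - 29 = 9.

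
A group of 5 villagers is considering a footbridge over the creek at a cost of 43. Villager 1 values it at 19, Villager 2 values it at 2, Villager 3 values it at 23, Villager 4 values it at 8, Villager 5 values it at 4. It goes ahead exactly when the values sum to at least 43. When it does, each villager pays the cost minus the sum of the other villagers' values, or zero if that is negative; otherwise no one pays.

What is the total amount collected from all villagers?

16

Total value 56 ≥ cost 43, so it is built.
Villager 1: others sum to 37; max(0, 43 - 37) = 6.
Villager 2: others sum to 54; max(0, 43 - 54) = 0.
Villager 3: others sum to 33; max(0, 43 - 33) = 10.
Villager 4: others sum to 48; max(0, 43 - 48) = 0.
Villager 5: others sum to 52; max(0, 43 - 52) = 0.
Total collected = 6 + 0 + 10 + 0 + 0 = 16.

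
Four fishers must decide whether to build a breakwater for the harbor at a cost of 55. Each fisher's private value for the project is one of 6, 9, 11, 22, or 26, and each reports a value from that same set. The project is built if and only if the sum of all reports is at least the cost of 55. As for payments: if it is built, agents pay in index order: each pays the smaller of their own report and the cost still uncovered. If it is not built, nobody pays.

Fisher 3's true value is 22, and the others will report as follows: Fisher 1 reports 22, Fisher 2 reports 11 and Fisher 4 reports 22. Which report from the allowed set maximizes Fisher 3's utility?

6

Report 6: project built, pays 6, utility 22 - 6 = 16.
Report 9: project built, pays 9, utility 22 - 9 = 13.
Report 11: project built, pays 11, utility 22 - 11 = 11.
Report 22: project built, pays 22, utility 22 - 22 = 0.
Report 26: project built, pays 22, utility 22 - 22 = 0.
The best choice is 6 with utility 16.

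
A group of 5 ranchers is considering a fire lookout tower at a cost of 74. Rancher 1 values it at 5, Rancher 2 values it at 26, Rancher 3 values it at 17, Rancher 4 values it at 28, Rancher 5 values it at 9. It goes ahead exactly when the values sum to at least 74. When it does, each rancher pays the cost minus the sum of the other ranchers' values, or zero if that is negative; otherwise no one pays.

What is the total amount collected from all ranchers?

Total value 85 ≥ cost 74, so it is built.
Rancher 1: others sum to 80; max(0, 74 - 80) = 0.
Rancher 2: others sum to 59; max(0, 74 - 59) = 15.
Rancher 3: others sum to 68; max(0, 74 - 68) = 6.
Rancher 4: others sum to 57; max(0, 74 - 57) = 17.
Rancher 5: others sum to 76; max(0, 74 - 76) = 0.
Total collected = 0 + 15 + 6 + 17 + 0 = 38.

38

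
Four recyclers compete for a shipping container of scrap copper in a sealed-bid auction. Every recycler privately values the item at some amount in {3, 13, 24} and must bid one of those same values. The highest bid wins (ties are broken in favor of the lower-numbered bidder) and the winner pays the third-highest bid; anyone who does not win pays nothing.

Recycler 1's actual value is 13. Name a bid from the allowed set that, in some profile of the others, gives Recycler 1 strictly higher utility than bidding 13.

24

Suppose Recycler 2 bids 3, Recycler 3 bids 3 and Recycler 4 bids 24.
Bid 13: loses, pays 0, utility 0.
Bid 24: wins, pays 3, utility 13 - 3 = 10.
So bidding 24 beats truth here (10 > 0).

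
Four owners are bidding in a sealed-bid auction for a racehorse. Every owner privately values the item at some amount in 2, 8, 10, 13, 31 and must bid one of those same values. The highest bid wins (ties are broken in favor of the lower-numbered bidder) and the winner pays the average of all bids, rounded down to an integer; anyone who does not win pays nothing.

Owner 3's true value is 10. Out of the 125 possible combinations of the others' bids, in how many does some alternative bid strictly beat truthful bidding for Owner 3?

17

Others bid (2, 2, 2): truth gives 6; bid 8 gives 7 > 6. Violating.
Others bid (2, 2, 13): truth gives 0; bid 13 gives 3 > 0. Violating.
Others bid (2, 8, 13): truth gives 0; bid 13 gives 1 > 0. Violating.
Others bid (2, 10, 2): truth gives 0; bid 13 gives 4 > 0. Violating.
Others bid (2, 2, 8): truth gives 5; no alternative beats it.
Others bid (2, 2, 10): truth gives 4; no alternative beats it.
(Checking all 125 profiles: 17 have a profitable deviation, 108 do not.)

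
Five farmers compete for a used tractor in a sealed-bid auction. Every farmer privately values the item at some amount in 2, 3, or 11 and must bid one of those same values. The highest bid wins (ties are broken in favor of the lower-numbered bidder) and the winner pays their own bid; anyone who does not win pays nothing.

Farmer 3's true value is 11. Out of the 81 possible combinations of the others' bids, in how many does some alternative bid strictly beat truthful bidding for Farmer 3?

4

Others bid (2, 2, 2, 2): truth gives 0; bid 3 gives 8 > 0. Violating.
Others bid (2, 2, 2, 3): truth gives 0; bid 3 gives 8 > 0. Violating.
Others bid (2, 2, 3, 2): truth gives 0; bid 3 gives 8 > 0. Violating.
Others bid (2, 2, 3, 3): truth gives 0; bid 3 gives 8 > 0. Violating.
Others bid (2, 2, 2, 11): truth gives 0; no alternative beats it.
Others bid (2, 2, 3, 11): truth gives 0; no alternative beats it.
(Checking all 81 profiles: 4 have a profitable deviation, 77 do not.)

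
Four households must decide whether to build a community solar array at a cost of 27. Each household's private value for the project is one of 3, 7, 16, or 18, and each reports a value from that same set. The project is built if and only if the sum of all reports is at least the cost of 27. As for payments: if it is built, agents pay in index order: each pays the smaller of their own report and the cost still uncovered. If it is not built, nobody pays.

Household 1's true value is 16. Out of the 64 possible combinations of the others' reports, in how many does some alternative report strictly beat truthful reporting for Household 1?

Others report (3, 3, 16): truth gives 0; report 7 gives 9 > 0. Violating.
Others report (3, 3, 18): truth gives 0; report 3 gives 13 > 0. Violating.
Others report (3, 7, 16): truth gives 0; report 3 gives 13 > 0. Violating.
Others report (3, 7, 18): truth gives 0; report 3 gives 13 > 0. Violating.
Others report (3, 3, 3): truth gives 0; no alternative beats it.
Others report (3, 3, 7): truth gives 0; no alternative beats it.
(Checking all 64 profiles: 57 have a profitable deviation, 7 do not.)

57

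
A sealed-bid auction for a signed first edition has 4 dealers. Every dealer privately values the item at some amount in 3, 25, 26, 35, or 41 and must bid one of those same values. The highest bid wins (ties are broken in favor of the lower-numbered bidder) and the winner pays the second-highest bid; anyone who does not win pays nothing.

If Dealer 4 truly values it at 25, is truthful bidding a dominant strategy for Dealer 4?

Yes

Check each profile of the others' bids and compare truth against every alternative bid.
Others bid (3, 3, 3): truth gives 22, best alternative gives 22.
Others bid (3, 3, 25): truth gives 0, best alternative gives 0.
Others bid (3, 3, 26): truth gives 0, best alternative gives 0.
Others bid (3, 3, 35): truth gives 0, best alternative gives 0.
Others bid (3, 3, 41): truth gives 0, best alternative gives 0.
Others bid (3, 25, 3): truth gives 0, best alternative gives 0.
(Remaining 119 profiles checked similarly; truth is weakly best in each.)
In every case the truthful bid is at least as good as any alternative, so it is a dominant strategy.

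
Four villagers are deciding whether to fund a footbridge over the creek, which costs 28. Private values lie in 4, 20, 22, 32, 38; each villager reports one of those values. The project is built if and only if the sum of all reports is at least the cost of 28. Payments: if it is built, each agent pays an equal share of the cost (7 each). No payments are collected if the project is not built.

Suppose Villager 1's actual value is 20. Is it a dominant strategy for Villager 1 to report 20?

Check each profile of the others' reports and compare truth against every alternative report.
Others report (4, 4, 4): truth gives 13, best alternative gives 13.
Others report (4, 4, 20): truth gives 13, best alternative gives 13.
Others report (4, 4, 22): truth gives 13, best alternative gives 13.
Others report (4, 4, 32): truth gives 13, best alternative gives 13.
Others report (4, 4, 38): truth gives 13, best alternative gives 13.
Others report (4, 20, 4): truth gives 13, best alternative gives 13.
(Remaining 119 profiles checked similarly; truth is weakly best in each.)
In every case the truthful report is at least as good as any alternative, so it is a dominant strategy.

Yes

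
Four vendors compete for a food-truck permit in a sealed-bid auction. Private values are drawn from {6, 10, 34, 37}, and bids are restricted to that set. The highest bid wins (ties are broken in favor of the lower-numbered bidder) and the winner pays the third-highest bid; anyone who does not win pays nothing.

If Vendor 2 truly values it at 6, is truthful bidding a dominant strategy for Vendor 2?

Yes

Check each profile of the others' bids and compare truth against every alternative bid.
Others bid (6, 10, 10): truth gives 0, best alternative gives -4.
Others bid (6, 6, 6): truth gives 0, best alternative gives 0.
Others bid (6, 6, 10): truth gives 0, best alternative gives 0.
Others bid (6, 6, 34): truth gives 0, best alternative gives 0.
Others bid (6, 6, 37): truth gives 0, best alternative gives 0.
Others bid (6, 10, 6): truth gives 0, best alternative gives 0.
(Remaining 58 profiles checked similarly; truth is weakly best in each.)
In every case the truthful bid is at least as good as any alternative, so it is a dominant strategy.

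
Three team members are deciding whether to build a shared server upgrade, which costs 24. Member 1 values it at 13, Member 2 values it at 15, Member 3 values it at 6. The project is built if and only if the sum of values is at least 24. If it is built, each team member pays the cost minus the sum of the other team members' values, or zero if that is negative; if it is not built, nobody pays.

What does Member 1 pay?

Total value 34 ≥ cost 24, so the project is built.
The other team members' values sum to 21.
Cost minus that sum is 24 - 21 = 3.

3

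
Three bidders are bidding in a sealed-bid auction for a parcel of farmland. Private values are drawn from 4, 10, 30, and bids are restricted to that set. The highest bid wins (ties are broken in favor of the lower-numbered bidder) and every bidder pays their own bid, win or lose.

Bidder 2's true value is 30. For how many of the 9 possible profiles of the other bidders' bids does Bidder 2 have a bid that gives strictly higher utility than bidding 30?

Others bid (4, 4): truth gives 0; bid 10 gives 20 > 0. Violating.
Others bid (4, 10): truth gives 0; bid 10 gives 20 > 0. Violating.
Others bid (30, 4): truth gives -30; bid 4 gives -4 > -30. Violating.
Others bid (30, 10): truth gives -30; bid 4 gives -4 > -30. Violating.
Others bid (4, 30): truth gives 0; no alternative beats it.
Others bid (10, 4): truth gives 0; no alternative beats it.
(Checking all 9 profiles: 5 have a profitable deviation, 4 do not.)

5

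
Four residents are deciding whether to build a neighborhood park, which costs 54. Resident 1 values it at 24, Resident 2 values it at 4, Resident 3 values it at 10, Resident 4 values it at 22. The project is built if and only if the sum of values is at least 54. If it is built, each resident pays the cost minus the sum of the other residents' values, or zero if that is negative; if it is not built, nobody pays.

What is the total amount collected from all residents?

Total value 60 ≥ cost 54, so it is built.
Resident 1: others sum to 36; max(0, 54 - 36) = 18.
Resident 2: others sum to 56; max(0, 54 - 56) = 0.
Resident 3: others sum to 50; max(0, 54 - 50) = 4.
Resident 4: others sum to 38; max(0, 54 - 38) = 16.
Total collected = 18 + 0 + 4 + 16 = 38.

38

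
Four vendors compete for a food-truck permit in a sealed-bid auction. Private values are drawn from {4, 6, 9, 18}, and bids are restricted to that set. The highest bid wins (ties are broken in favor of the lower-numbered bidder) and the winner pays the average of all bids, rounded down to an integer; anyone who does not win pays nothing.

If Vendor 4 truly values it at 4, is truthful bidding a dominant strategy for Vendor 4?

Yes

Check each profile of the others' bids and compare truth against every alternative bid.
Others bid (4, 4, 4): truth gives 0, best alternative gives 0.
Others bid (4, 4, 6): truth gives 0, best alternative gives 0.
Others bid (4, 4, 9): truth gives 0, best alternative gives 0.
Others bid (4, 4, 18): truth gives 0, best alternative gives 0.
Others bid (4, 6, 4): truth gives 0, best alternative gives 0.
Others bid (4, 6, 6): truth gives 0, best alternative gives 0.
(Remaining 58 profiles checked similarly; truth is weakly best in each.)
In every case the truthful bid is at least as good as any alternative, so it is a dominant strategy.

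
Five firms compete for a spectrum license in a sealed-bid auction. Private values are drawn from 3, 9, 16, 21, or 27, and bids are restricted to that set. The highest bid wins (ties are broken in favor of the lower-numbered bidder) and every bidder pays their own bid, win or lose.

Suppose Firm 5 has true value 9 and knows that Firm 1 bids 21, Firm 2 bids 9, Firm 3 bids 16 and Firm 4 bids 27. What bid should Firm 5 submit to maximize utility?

Bid 3: loses but pays 3, utility -3.
Bid 9: loses but pays 9, utility -9.
Bid 16: loses but pays 16, utility -16.
Bid 21: loses but pays 21, utility -21.
Bid 27: loses but pays 27, utility -27.
The best choice is 3 with utility -3.

3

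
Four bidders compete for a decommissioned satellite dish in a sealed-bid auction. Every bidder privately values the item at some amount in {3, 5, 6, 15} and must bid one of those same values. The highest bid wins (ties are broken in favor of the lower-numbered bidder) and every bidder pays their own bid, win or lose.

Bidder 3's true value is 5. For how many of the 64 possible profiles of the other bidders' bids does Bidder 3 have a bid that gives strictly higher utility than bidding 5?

62

Others bid (3, 3, 6): truth gives -5; bid 6 gives -1 > -5. Violating.
Others bid (3, 3, 15): truth gives -5; bid 3 gives -3 > -5. Violating.
Others bid (3, 5, 3): truth gives -5; bid 6 gives -1 > -5. Violating.
Others bid (3, 5, 5): truth gives -5; bid 6 gives -1 > -5. Violating.
Others bid (3, 3, 3): truth gives 0; no alternative beats it.
Others bid (3, 3, 5): truth gives 0; no alternative beats it.
(Checking all 64 profiles: 62 have a profitable deviation, 2 do not.)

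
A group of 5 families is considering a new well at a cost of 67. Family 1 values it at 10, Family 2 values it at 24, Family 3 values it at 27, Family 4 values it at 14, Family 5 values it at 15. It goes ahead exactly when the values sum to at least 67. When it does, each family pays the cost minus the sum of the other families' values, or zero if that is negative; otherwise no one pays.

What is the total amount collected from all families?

5

Total value 90 ≥ cost 67, so it is built.
Family 1: others sum to 80; max(0, 67 - 80) = 0.
Family 2: others sum to 66; max(0, 67 - 66) = 1.
Family 3: others sum to 63; max(0, 67 - 63) = 4.
Family 4: others sum to 76; max(0, 67 - 76) = 0.
Family 5: others sum to 75; max(0, 67 - 75) = 0.
Total collected = 0 + 1 + 4 + 0 + 0 = 5.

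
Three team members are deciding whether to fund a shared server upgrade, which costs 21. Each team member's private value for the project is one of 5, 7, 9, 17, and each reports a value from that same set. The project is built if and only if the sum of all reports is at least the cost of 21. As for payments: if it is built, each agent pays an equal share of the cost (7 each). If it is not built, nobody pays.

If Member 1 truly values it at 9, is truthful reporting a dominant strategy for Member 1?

Consider the case where Member 2 reports 5 and Member 3 reports 5.
Truthful report 9: project not built, utility 0.
Report 17 instead: project built, pays 7, utility 9 - 7 = 2.
Since 2 > 0, reporting 17 is strictly better here, so truthful reporting is not dominant.

No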